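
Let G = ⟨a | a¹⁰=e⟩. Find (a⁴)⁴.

Compute successive powers of (a⁴), reducing at each step:
  (a⁴)²: (a⁴) · a⁴ = a⁸
  (a⁴)³: (a⁸) · a⁴ = a²
  (a⁴)⁴: (a²) · a⁴ = a⁶

Answer: a⁶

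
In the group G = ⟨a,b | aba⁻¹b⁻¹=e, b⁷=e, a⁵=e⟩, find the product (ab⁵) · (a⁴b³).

Compute (ab⁵) · (a⁴b³) by multiplying left to right and reducing via the relations at each step:
  (ab⁵) · a⁴ = b⁵
  (b⁵) · b³ = b

Answer: b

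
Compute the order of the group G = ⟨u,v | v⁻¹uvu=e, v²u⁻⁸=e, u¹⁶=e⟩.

Enumerate words in the generators, reducing via the relations: the distinct elements are
  {e, u, v, uv, u², u³, u⁴, u⁵, u⁶, u⁷, u⁸, u⁹, u²v, u³v, u¹², u¹³, u¹¹, u¹⁰, u¹⁴, u¹⁵, u⁴v, u⁵v, u⁶v, u⁷v, v⁻¹, uv⁻¹, u²v⁻¹, u³v⁻¹, u⁴v⁻¹, u⁵v⁻¹, u⁶v⁻¹, u⁷v⁻¹}.
No further products give new elements, so |G| = 32.

Answer: 32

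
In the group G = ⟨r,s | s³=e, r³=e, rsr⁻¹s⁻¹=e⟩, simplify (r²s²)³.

Compute successive powers of (r²s²), reducing at each step:
  (r²s²)²: (r²s²) · r² = rs²;   (rs²) · s² = rs
  (r²s²)³: (rs) · r² = s;   s · s² = e

Answer: e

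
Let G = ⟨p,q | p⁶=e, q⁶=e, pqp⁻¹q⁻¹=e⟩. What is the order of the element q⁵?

Compute successive powers until reaching e:
  (q⁵)¹ = q⁵, (q⁵)² = q⁴, (q⁵)³ = q³, (q⁵)⁴ = q², (q⁵)⁵ = q, (q⁵)⁶ = e.
The smallest positive k with (q⁵)ᵏ = e is 6.

Answer: 6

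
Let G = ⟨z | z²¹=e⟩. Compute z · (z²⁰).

Compute z · (z²⁰) by multiplying left to right and reducing via the relations at each step:
  z · z²⁰ = e

Answer: e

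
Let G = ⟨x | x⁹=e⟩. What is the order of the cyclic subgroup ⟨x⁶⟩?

|⟨x⁶⟩| equals the order of x⁶. Compute successive powers until reaching e:
  (x⁶)¹ = x⁶, (x⁶)² = x³, (x⁶)³ = e.
The smallest positive k with (x⁶)ᵏ = e is 3, so |⟨x⁶⟩| = 3.

Answer: 3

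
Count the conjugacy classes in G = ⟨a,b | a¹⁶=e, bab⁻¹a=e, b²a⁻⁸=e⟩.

The conjugacy classes (representative and size) are:
  [e] (size 1), [a] (size 2), [a¹⁴] (size 2), [a¹³] (size 2), [a¹²] (size 2), [a⁵] (size 2), [a¹⁰] (size 2), [a⁷] (size 2), [a⁸] (size 1), [b⁻¹] (size 8), [a⁷b⁻¹] (size 8).
Class equation: 1 + 2 + 2 + 2 + 2 + 2 + 2 + 2 + 1 + 8 + 8 = 32 = |G|. So G has 11 conjugacy classes.

Answer: 11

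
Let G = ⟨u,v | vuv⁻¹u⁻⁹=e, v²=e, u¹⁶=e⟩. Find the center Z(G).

An element z ∈ Z(G) iff z commutes with every generator.
For example u² is central: (u²)·u = u³ = u·(u²); (u²)·v = u²v = v·(u²).
Whereas u ∉ Z(G) since u·v = uv ≠ u⁹v = v·u.
Checking each of the 32 elements this way gives Z(G) = {e, u², u⁴, u⁶, u⁸, u¹⁰, u¹², u¹⁴}, of order 8.

Answer: {e, u², u⁴, u⁶, u⁸, u¹⁰, u¹², u¹⁴}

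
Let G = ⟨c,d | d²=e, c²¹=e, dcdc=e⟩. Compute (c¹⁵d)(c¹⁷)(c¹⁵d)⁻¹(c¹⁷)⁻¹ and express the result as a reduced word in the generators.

[(c¹⁵d), (c¹⁷)] = (c¹⁵d)·(c¹⁷)·(c¹⁵d)⁻¹·(c¹⁷)⁻¹.
  (c¹⁵d) · (c¹⁷) = c¹⁹d
  (c¹⁹d) · (c¹⁵d) = c⁴
  (c⁴) · (c⁴) = c⁸

Answer: c⁸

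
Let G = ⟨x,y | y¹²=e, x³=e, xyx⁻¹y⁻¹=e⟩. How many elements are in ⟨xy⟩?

|⟨xy⟩| equals the order of xy. Compute successive powers until reaching e:
  (xy)¹ = xy, (xy)² = x²y², (xy)³ = y³, (xy)⁴ = xy⁴, (xy)⁵ = x²y⁵, (xy)⁶ = y⁶, (xy)⁷ = xy⁷, (xy)⁸ = x²y⁸, (xy)⁹ = y⁹, (xy)¹⁰ = xy¹⁰, (xy)¹¹ = x²y¹¹, (xy)¹² = e.
The smallest positive k with (xy)ᵏ = e is 12, so |⟨xy⟩| = 12.

Answer: 12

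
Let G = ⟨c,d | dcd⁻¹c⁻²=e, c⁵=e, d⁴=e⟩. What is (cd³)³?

Compute successive powers of (cd³), reducing at each step:
  (cd³)²: (cd³) · c = c⁴d³;   (c⁴d³) · d³ = c⁴d²
  (cd³)³: (c⁴d²) · c = c³d²;   (c³d²) · d³ = c³d

Answer: c³d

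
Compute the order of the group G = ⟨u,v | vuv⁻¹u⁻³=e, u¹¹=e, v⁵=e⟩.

Enumerate words in the generators, reducing via the relations: the distinct elements are
  {e, u, v, uv, u², u³, u⁴, u⁵, u⁶, u⁷, u⁸, u⁹, v², v³, v⁴, uv², uv³, uv⁴, u²v, u³v, u¹⁰, u⁴v, u⁵v, u⁶v, u⁷v, u⁸v, u⁹v, u²v², u²v³, u²v⁴, u³v², u³v³, u³v⁴, u¹⁰v, u⁴v², u⁴v³, u⁴v⁴, u⁵v², u⁵v³, u⁵v⁴, u⁶v², u⁶v³, u⁶v⁴, u⁷v², u⁷v³, u⁷v⁴, u⁸v², u⁸v³, u⁸v⁴, u⁹v², u⁹v³, u⁹v⁴, u¹⁰v², u¹⁰v³, u¹⁰v⁴}.
No further products give new elements, so |G| = 55.

Answer: 55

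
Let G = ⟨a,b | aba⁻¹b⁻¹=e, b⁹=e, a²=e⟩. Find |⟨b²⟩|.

|⟨b²⟩| equals the order of b². Compute successive powers until reaching e:
  (b²)¹ = b², (b²)² = b⁴, (b²)³ = b⁶, (b²)⁴ = b⁸, (b²)⁵ = b, (b²)⁶ = b³, (b²)⁷ = b⁵, (b²)⁸ = b⁷, (b²)⁹ = e.
The smallest positive k with (b²)ᵏ = e is 9, so |⟨b²⟩| = 9.

Answer: 9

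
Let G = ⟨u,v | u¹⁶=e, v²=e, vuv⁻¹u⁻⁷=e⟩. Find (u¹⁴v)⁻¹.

The order of (u¹⁴v) is 2 (smallest k with (u¹⁴v)ᵏ = e), so (u¹⁴v)⁻¹ = (u¹⁴v)¹ = u¹⁴v.
Check: (u¹⁴v) · (u¹⁴v) → (u¹⁴v) · u¹⁴ = v;   v · v = e, giving e as required.

Answer: u¹⁴v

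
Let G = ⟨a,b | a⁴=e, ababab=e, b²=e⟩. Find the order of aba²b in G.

Compute successive powers until reaching e:
  (aba²b)¹ = aba²b, (aba²b)² = e.
The smallest positive k with (aba²b)ᵏ = e is 2.

Answer: 2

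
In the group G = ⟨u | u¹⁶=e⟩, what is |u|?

Compute successive powers until reaching e:
  u¹ = u, u² = u², u³ = u³, u⁴ = u⁴, u⁵ = u⁵, u⁶ = u⁶, u⁷ = u⁷, u⁸ = u⁸, u⁹ = u⁹, u¹⁰ = u¹⁰, u¹¹ = u¹¹, u¹² = u¹², u¹³ = u¹³, u¹⁴ = u¹⁴, u¹⁵ = u¹⁵, u¹⁶ = e.
The smallest positive k with uᵏ = e is 16.

Answer: 16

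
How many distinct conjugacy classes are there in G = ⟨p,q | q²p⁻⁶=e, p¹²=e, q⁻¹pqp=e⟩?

The conjugacy classes (representative and size) are:
  [e] (size 1), [p¹¹] (size 2), [p²] (size 2), [p⁹] (size 2), [p⁴] (size 2), [p⁵] (size 2), [p⁶] (size 1), [p²q] (size 6), [pq] (size 6).
Class equation: 1 + 2 + 2 + 2 + 2 + 2 + 1 + 6 + 6 = 24 = |G|. So G has 9 conjugacy classes.

Answer: 9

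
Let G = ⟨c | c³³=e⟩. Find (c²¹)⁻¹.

The order of (c²¹) is 11 (smallest k with (c²¹)ᵏ = e), so (c²¹)⁻¹ = (c²¹)¹⁰ = c¹².
Check: (c²¹) · (c¹²) → (c²¹) · c¹² = e, giving e as required.

Answer: c¹²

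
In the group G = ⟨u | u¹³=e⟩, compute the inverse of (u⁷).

The order of (u⁷) is 13 (smallest k with (u⁷)ᵏ = e), so (u⁷)⁻¹ = (u⁷)¹² = u⁶.
Check: (u⁷) · (u⁶) → (u⁷) · u⁶ = e, giving e as required.

Answer: u⁶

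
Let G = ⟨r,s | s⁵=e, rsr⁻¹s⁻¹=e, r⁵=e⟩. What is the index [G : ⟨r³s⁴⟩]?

First find ord(r³s⁴) by computing successive powers:
  (r³s⁴)¹ = r³s⁴, (r³s⁴)² = rs³, (r³s⁴)³ = r⁴s², (r³s⁴)⁴ = r²s, (r³s⁴)⁵ = e.
So |⟨r³s⁴⟩| = ord(r³s⁴) = 5. With |G| = 25, by Lagrange [G : ⟨r³s⁴⟩] = 25/5 = 5.

Answer: 5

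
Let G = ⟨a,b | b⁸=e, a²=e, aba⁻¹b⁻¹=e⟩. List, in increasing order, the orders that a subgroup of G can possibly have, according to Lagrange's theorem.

|G| = 16 = 2⁴. By Lagrange's theorem the order of any subgroup divides 16; the divisors of 16 are 1, 2, 4, 8, 16.

Answer: 1, 2, 4, 8, 16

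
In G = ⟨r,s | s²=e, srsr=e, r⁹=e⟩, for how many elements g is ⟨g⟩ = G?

⟨g⟩ = G would require ord(g) = |G| = 18, but the maximum element order in G is 9 < 18. So G is not cyclic and no single element generates it: the count is 0.

Answer: 0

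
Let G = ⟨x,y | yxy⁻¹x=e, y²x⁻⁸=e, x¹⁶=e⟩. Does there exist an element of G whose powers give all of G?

Every cyclic group is abelian. But x·y = xy while y·x = x⁷y⁻¹, so x·y ≠ y·x and G is not abelian. Hence G is not cyclic.

Answer: No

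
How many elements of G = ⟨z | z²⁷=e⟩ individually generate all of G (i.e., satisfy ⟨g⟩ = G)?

G is cyclic of order 27. An element generates G iff its order is 27, and a cyclic group of order 27 has exactly φ(27) = 18 such elements.

Answer: 18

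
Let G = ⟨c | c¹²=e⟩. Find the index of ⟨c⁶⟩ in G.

First find ord(c⁶) by computing successive powers:
  (c⁶)¹ = c⁶, (c⁶)² = e.
So |⟨c⁶⟩| = ord(c⁶) = 2. With |G| = 12, by Lagrange [G : ⟨c⁶⟩] = 12/2 = 6.

Answer: 6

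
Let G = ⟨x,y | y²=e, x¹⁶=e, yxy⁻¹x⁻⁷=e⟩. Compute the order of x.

Compute successive powers until reaching e:
  x¹ = x, x² = x², x³ = x³, x⁴ = x⁴, x⁵ = x⁵, x⁶ = x⁶, x⁷ = x⁷, x⁸ = x⁸, x⁹ = x⁹, x¹⁰ = x¹⁰, x¹¹ = x¹¹, x¹² = x¹², x¹³ = x¹³, x¹⁴ = x¹⁴, x¹⁵ = x¹⁵, x¹⁶ = e.
The smallest positive k with xᵏ = e is 16.

Answer: 16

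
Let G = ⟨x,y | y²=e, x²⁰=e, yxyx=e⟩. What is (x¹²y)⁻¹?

The order of (x¹²y) is 2 (smallest k with (x¹²y)ᵏ = e), so (x¹²y)⁻¹ = (x¹²y)¹ = x¹²y.
Check: (x¹²y) · (x¹²y) → (x¹²y) · x¹² = y;   y · y = e, giving e as required.

Answer: x¹²y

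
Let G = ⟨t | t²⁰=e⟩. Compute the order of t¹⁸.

Compute successive powers until reaching e:
  (t¹⁸)¹ = t¹⁸, (t¹⁸)² = t¹⁶, (t¹⁸)³ = t¹⁴, (t¹⁸)⁴ = t¹², (t¹⁸)⁵ = t¹⁰, (t¹⁸)⁶ = t⁸, (t¹⁸)⁷ = t⁶, (t¹⁸)⁸ = t⁴, (t¹⁸)⁹ = t², (t¹⁸)¹⁰ = e.
The smallest positive k with (t¹⁸)ᵏ = e is 10.

Answer: 10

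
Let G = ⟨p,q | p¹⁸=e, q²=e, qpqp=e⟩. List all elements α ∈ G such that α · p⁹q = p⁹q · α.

⟨p⁹q⟩ ⊆ C_G(p⁹q) since powers of p⁹q commute with p⁹q; so |C_G(p⁹q)| ≥ |⟨p⁹q⟩| = 2.
By orbit–stabilizer, |C_G(p⁹q)| = |G| / |conj. class of p⁹q| = 36 / 9 = 4.
The 4 elements commuting with p⁹q are {e, p⁹, q, p⁹q}.

Answer: {e, p⁹, q, p⁹q}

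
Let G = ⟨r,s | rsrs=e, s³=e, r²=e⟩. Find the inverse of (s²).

The order of (s²) is 3 (smallest k with (s²)ᵏ = e), so (s²)⁻¹ = (s²)² = s.
Check: (s²) · s → (s²) · s = e, giving e as required.

Answer: s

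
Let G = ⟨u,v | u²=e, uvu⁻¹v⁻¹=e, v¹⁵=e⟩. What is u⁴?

Compute successive powers of u, reducing at each step:
  u²: u · u = e
  u³: e · u = u
  u⁴: u · u = e

Answer: e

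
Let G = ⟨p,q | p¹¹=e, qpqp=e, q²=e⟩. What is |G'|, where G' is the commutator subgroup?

G' = [G, G] is generated by all commutators. The generator-pair commutators are: [p, q] = p².
The subgroup they normally generate is {e, p, p², p³, p⁴, p⁵, p⁶, p⁷, p⁸, p⁹, p¹⁰}, of order 11.
Check: |G/G'| = 22/11 = 2 is the order of the abelianisation.

Answer: 11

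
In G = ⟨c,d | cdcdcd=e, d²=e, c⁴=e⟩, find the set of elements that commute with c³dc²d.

⟨c³dc²d⟩ ⊆ C_G(c³dc²d) since powers of c³dc²d commute with c³dc²d; so |C_G(c³dc²d)| ≥ |⟨c³dc²d⟩| = 2.
By orbit–stabilizer, |C_G(c³dc²d)| = |G| / |conj. class of c³dc²d| = 24 / 6 = 4.
The 4 elements commuting with c³dc²d are {e, c², cdc²d, c³dc²d}.

Answer: {e, c², cdc²d, c³dc²d}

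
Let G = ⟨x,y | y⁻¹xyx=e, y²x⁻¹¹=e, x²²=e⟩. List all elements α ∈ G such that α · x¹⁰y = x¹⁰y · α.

⟨x¹⁰y⟩ ⊆ C_G(x¹⁰y) since powers of x¹⁰y commute with x¹⁰y; so |C_G(x¹⁰y)| ≥ |⟨x¹⁰y⟩| = 4.
By orbit–stabilizer, |C_G(x¹⁰y)| = |G| / |conj. class of x¹⁰y| = 44 / 11 = 4.
The 4 elements commuting with x¹⁰y are {e, x¹¹, x¹⁰y, x¹⁰y⁻¹}.

Answer: {e, x¹¹, x¹⁰y, x¹⁰y⁻¹}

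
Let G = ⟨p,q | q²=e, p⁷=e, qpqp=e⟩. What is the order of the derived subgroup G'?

G' = [G, G] is generated by all commutators. The generator-pair commutators are: [p, q] = p².
The subgroup they normally generate is {e, p, p², p³, p⁴, p⁵, p⁶}, of order 7.
Check: |G/G'| = 14/7 = 2 is the order of the abelianisation.

Answer: 7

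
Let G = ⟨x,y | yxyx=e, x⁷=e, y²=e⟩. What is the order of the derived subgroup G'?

G' = [G, G] is generated by all commutators. The generator-pair commutators are: [x, y] = x².
The subgroup they normally generate is {e, x, x², x³, x⁴, x⁵, x⁶}, of order 7.
Check: |G/G'| = 14/7 = 2 is the order of the abelianisation.

Answer: 7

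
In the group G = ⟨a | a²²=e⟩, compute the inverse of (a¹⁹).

The order of (a¹⁹) is 22 (smallest k with (a¹⁹)ᵏ = e), so (a¹⁹)⁻¹ = (a¹⁹)²¹ = a³.
Check: (a¹⁹) · (a³) → (a¹⁹) · a³ = e, giving e as required.

Answer: a³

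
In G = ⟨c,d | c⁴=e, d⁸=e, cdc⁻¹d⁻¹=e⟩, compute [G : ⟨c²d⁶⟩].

First find ord(c²d⁶) by computing successive powers:
  (c²d⁶)¹ = c²d⁶, (c²d⁶)² = d⁴, (c²d⁶)³ = c²d², (c²d⁶)⁴ = e.
So |⟨c²d⁶⟩| = ord(c²d⁶) = 4. With |G| = 32, by Lagrange [G : ⟨c²d⁶⟩] = 32/4 = 8.

Answer: 8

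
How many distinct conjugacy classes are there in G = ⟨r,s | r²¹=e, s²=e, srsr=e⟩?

The conjugacy classes (representative and size) are:
  [e] (size 1), [r²⁰] (size 2), [r²] (size 2), [r³] (size 2), [r¹⁷] (size 2), [r⁵] (size 2), [r⁶] (size 2), [r⁷] (size 2), [r⁸] (size 2), [r⁹] (size 2), [r¹⁰] (size 2), [s] (size 21).
Class equation: 1 + 2 + 2 + 2 + 2 + 2 + 2 + 2 + 2 + 2 + 2 + 21 = 42 = |G|. So G has 12 conjugacy classes.

Answer: 12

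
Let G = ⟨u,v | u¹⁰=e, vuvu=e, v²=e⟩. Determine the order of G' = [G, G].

G' = [G, G] is generated by all commutators. The generator-pair commutators are: [u, v] = u².
The subgroup they normally generate is {e, u², u⁴, u⁶, u⁸}, of order 5.
Check: |G/G'| = 20/5 = 4 is the order of the abelianisation.

Answer: 5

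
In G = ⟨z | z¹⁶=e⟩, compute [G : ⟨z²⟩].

First find ord(z²) by computing successive powers:
  (z²)¹ = z², (z²)² = z⁴, (z²)³ = z⁶, (z²)⁴ = z⁸, (z²)⁵ = z¹⁰, (z²)⁶ = z¹², (z²)⁷ = z¹⁴, (z²)⁸ = e.
So |⟨z²⟩| = ord(z²) = 8. With |G| = 16, by Lagrange [G : ⟨z²⟩] = 16/8 = 2.

Answer: 2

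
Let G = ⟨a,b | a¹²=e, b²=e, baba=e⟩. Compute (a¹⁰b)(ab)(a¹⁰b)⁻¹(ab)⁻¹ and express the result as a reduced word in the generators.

[(a¹⁰b), (ab)] = (a¹⁰b)·(ab)·(a¹⁰b)⁻¹·(ab)⁻¹.
  (a¹⁰b) · (ab) = a⁹
  (a⁹) · (a¹⁰b) = a⁷b
  (a⁷b) · (ab) = a⁶

Answer: a⁶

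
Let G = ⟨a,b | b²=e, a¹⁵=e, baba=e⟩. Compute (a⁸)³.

Compute successive powers of (a⁸), reducing at each step:
  (a⁸)²: (a⁸) · a⁸ = a
  (a⁸)³: a · a⁸ = a⁹

Answer: a⁹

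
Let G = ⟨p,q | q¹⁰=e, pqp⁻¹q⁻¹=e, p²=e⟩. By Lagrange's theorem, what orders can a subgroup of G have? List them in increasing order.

|G| = 20 = 2² · 5. By Lagrange's theorem the order of any subgroup divides 20; the divisors of 20 are 1, 2, 4, 5, 10, 20.

Answer: 1, 2, 4, 5, 10, 20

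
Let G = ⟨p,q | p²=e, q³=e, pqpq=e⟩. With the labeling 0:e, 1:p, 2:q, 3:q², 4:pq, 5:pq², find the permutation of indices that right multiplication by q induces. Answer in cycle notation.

(0 2 3)(1 4 5)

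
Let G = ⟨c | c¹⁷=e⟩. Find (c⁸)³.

Compute successive powers of (c⁸), reducing at each step:
  (c⁸)²: (c⁸) · c⁸ = c¹⁶
  (c⁸)³: (c¹⁶) · c⁸ = c⁷

Answer: c⁷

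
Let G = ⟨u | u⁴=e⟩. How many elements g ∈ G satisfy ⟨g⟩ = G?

G is cyclic of order 4. An element generates G iff its order is 4, and a cyclic group of order 4 has exactly φ(4) = 2 such elements.

Answer: 2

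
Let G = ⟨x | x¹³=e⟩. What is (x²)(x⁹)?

Compute (x²) · (x⁹) by multiplying left to right and reducing via the relations at each step:
  (x²) · x⁹ = x¹¹

Answer: x¹¹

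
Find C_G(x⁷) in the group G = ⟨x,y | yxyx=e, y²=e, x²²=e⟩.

⟨x⁷⟩ ⊆ C_G(x⁷) since powers of x⁷ commute with x⁷; so |C_G(x⁷)| ≥ |⟨x⁷⟩| = 22.
By orbit–stabilizer, |C_G(x⁷)| = |G| / |conj. class of x⁷| = 44 / 2 = 22.
The 22 elements commuting with x⁷ are {e, x, x², x³, x⁴, x⁵, x⁶, x⁷, x⁸, x⁹, x¹⁰, x¹¹, x¹², x¹³, x¹⁴, x¹⁵, x¹⁶, x¹⁷, x¹⁸, x¹⁹, x²⁰, x²¹}.

Answer: {e, x, x², x³, x⁴, x⁵, x⁶, x⁷, x⁸, x⁹, x¹⁰, x¹¹, x¹², x¹³, x¹⁴, x¹⁵, x¹⁶, x¹⁷, x¹⁸, x¹⁹, x²⁰, x²¹}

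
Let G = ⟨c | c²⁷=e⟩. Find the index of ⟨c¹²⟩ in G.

First find ord(c¹²) by computing successive powers:
  (c¹²)¹ = c¹², (c¹²)² = c²⁴, (c¹²)³ = c⁹, (c¹²)⁴ = c²¹, (c¹²)⁵ = c⁶, (c¹²)⁶ = c¹⁸, (c¹²)⁷ = c³, (c¹²)⁸ = c¹⁵, (c¹²)⁹ = e.
So |⟨c¹²⟩| = ord(c¹²) = 9. With |G| = 27, by Lagrange [G : ⟨c¹²⟩] = 27/9 = 3.

Answer: 3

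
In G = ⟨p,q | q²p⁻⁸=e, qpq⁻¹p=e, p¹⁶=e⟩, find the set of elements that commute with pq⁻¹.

⟨pq⁻¹⟩ ⊆ C_G(pq⁻¹) since powers of pq⁻¹ commute with pq⁻¹; so |C_G(pq⁻¹)| ≥ |⟨pq⁻¹⟩| = 4.
By orbit–stabilizer, |C_G(pq⁻¹)| = |G| / |conj. class of pq⁻¹| = 32 / 8 = 4.
The 4 elements commuting with pq⁻¹ are {e, p⁸, pq, pq⁻¹}.

Answer: {e, p⁸, pq, pq⁻¹}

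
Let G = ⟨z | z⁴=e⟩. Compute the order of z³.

Compute successive powers until reaching e:
  (z³)¹ = z³, (z³)² = z², (z³)³ = z, (z³)⁴ = e.
The smallest positive k with (z³)ᵏ = e is 4.

Answer: 4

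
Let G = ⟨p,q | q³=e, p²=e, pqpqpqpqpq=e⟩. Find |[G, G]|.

G' = [G, G] is generated by all commutators. The generator-pair commutators are: [p, q] = pqpq².
The subgroup they normally generate is {e, p, q, q², pq, pqp, pqpq, pqpqp, q²pq²p, q²pq², q²p, pq², qp, qpq, qpqp, pq²pq²p, pq²pq², pq²p, q²pq, q²pqp, q²pqpq, qpq²pq², qpq²p, qpq², pqpq², pq²pq, pq²pqp, pq²pqpq, pqpq²pq², pqpq²p, q²pq²pq, pqpq²pq, pqpq²pqp, pqpq²pqpq, q²pq²pqpq², q²pq²pqp, q²pq²pqpq, q²pqpq²pq², q²pqpq²p, q²pqpq², qpqpq², qpq²pq, qpq²pqp, qpq²pqpq, qpqpq²pq², qpqpq²p, qpqpq²pq, pq²pqpq²pq², pq²pqpq²p, pq²pqpq², q²pqpq²pq, q²pqpq²pqp, qpq²pqpq²p, qpq²pqpq², pq²pqpq²pq, pq²pqpq²pqp, pqpq²pqpq²p, pqpq²pqpq², pqpq²pqpq²pq, qpq²pqpq²pq}, of order 60.
Check: |G/G'| = 60/60 = 1 is the order of the abelianisation.

Answer: 60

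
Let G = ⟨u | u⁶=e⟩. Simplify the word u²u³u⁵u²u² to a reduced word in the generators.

Multiply left to right, reducing at each step:
  (u²) · u³ = u⁵
  (u⁵) · u⁵ = u⁴
  (u⁴) · u² = e
  e · u² = u²

Answer: u²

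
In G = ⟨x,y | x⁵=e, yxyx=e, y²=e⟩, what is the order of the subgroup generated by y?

|⟨y⟩| equals the order of y. Compute successive powers until reaching e:
  y¹ = y, y² = e.
The smallest positive k with yᵏ = e is 2, so |⟨y⟩| = 2.

Answer: 2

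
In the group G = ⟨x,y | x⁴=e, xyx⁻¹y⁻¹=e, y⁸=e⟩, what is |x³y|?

Compute successive powers until reaching e:
  (x³y)¹ = x³y, (x³y)² = x²y², (x³y)³ = xy³, (x³y)⁴ = y⁴, (x³y)⁵ = x³y⁵, (x³y)⁶ = x²y⁶, (x³y)⁷ = xy⁷, (x³y)⁸ = e.
The smallest positive k with (x³y)ᵏ = e is 8.

Answer: 8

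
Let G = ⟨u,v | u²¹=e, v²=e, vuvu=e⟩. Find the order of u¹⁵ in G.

Compute successive powers until reaching e:
  (u¹⁵)¹ = u¹⁵, (u¹⁵)² = u⁹, (u¹⁵)³ = u³, (u¹⁵)⁴ = u¹⁸, (u¹⁵)⁵ = u¹², (u¹⁵)⁶ = u⁶, (u¹⁵)⁷ = e.
The smallest positive k with (u¹⁵)ᵏ = e is 7.

Answer: 7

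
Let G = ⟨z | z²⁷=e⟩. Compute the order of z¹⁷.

Compute successive powers until reaching e:
  (z¹⁷)¹ = z¹⁷, (z¹⁷)² = z⁷, (z¹⁷)³ = z²⁴, (z¹⁷)⁴ = z¹⁴, (z¹⁷)⁵ = z⁴, (z¹⁷)⁶ = z²¹, (z¹⁷)⁷ = z¹¹, (z¹⁷)⁸ = z, (z¹⁷)⁹ = z¹⁸, (z¹⁷)¹⁰ = z⁸, (z¹⁷)¹¹ = z²⁵, (z¹⁷)¹² = z¹⁵, (z¹⁷)¹³ = z⁵, (z¹⁷)¹⁴ = z²², (z¹⁷)¹⁵ = z¹², (z¹⁷)¹⁶ = z², (z¹⁷)¹⁷ = z¹⁹, (z¹⁷)¹⁸ = z⁹, (z¹⁷)¹⁹ = z²⁶, (z¹⁷)²⁰ = z¹⁶, (z¹⁷)²¹ = z⁶, (z¹⁷)²² = z²³, (z¹⁷)²³ = z¹³, (z¹⁷)²⁴ = z³, (z¹⁷)²⁵ = z²⁰, (z¹⁷)²⁶ = z¹⁰, (z¹⁷)²⁷ = e.
The smallest positive k with (z¹⁷)ᵏ = e is 27.

Answer: 27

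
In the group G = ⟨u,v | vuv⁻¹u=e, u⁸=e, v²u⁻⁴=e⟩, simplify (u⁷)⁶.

Compute successive powers of (u⁷), reducing at each step:
  (u⁷)²: (u⁷) · u⁷ = u⁶
  (u⁷)³: (u⁶) · u⁷ = u⁵
  (u⁷)⁴: (u⁵) · u⁷ = u⁴
  (u⁷)⁵: (u⁴) · u⁷ = u³
  (u⁷)⁶: (u³) · u⁷ = u²

Answer: u²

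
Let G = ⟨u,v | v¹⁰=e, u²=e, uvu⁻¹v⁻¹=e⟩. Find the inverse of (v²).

The order of (v²) is 5 (smallest k with (v²)ᵏ = e), so (v²)⁻¹ = (v²)⁴ = v⁸.
Check: (v²) · (v⁸) → (v²) · v⁸ = e, giving e as required.

Answer: v⁸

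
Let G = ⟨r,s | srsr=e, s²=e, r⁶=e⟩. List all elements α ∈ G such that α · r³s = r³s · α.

⟨r³s⟩ ⊆ C_G(r³s) since powers of r³s commute with r³s; so |C_G(r³s)| ≥ |⟨r³s⟩| = 2.
By orbit–stabilizer, |C_G(r³s)| = |G| / |conj. class of r³s| = 12 / 3 = 4.
The 4 elements commuting with r³s are {e, r³, s, r³s}.

Answer: {e, r³, s, r³s}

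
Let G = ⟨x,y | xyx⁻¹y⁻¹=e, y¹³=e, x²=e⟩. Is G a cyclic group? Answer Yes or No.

|G| = 26. The element xy has order 26 (its powers give 26 distinct elements), so ⟨xy⟩ = G and G is cyclic.

Answer: Yes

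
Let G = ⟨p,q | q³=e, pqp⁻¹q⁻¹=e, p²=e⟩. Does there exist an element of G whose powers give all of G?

|G| = 6. The element pq has order 6 (its powers give 6 distinct elements), so ⟨pq⟩ = G and G is cyclic.

Answer: Yes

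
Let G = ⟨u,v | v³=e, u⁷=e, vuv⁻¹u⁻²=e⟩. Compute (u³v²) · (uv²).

Compute (u³v²) · (uv²) by multiplying left to right and reducing via the relations at each step:
  (u³v²) · u = v²
  (v²) · v² = v

Answer: v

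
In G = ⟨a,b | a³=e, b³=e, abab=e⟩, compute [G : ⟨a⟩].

First find ord(a) by computing successive powers:
  a¹ = a, a² = a², a³ = e.
So |⟨a⟩| = ord(a) = 3. With |G| = 12, by Lagrange [G : ⟨a⟩] = 12/3 = 4.

Answer: 4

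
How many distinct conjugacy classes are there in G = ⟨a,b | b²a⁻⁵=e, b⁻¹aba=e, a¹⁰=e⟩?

The conjugacy classes (representative and size) are:
  [e] (size 1), [a] (size 2), [a⁸] (size 2), [a⁷] (size 2), [a⁴] (size 2), [a⁵] (size 1), [a⁴b] (size 5), [a²b⁻¹] (size 5).
Class equation: 1 + 2 + 2 + 2 + 2 + 1 + 5 + 5 = 20 = |G|. So G has 8 conjugacy classes.

Answer: 8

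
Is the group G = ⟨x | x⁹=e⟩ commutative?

G has a single generator, so G is cyclic and hence abelian.

Answer: Yes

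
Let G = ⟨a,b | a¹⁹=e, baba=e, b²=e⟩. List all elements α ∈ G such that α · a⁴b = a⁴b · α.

⟨a⁴b⟩ ⊆ C_G(a⁴b) since powers of a⁴b commute with a⁴b; so |C_G(a⁴b)| ≥ |⟨a⁴b⟩| = 2.
By orbit–stabilizer, |C_G(a⁴b)| = |G| / |conj. class of a⁴b| = 38 / 19 = 2.
The 2 elements commuting with a⁴b are {e, a⁴b}.

Answer: {e, a⁴b}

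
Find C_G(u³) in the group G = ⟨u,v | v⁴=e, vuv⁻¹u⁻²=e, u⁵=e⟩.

⟨u³⟩ ⊆ C_G(u³) since powers of u³ commute with u³; so |C_G(u³)| ≥ |⟨u³⟩| = 5.
By orbit–stabilizer, |C_G(u³)| = |G| / |conj. class of u³| = 20 / 4 = 5.
The 5 elements commuting with u³ are {e, u, u², u³, u⁴}.

Answer: {e, u, u², u³, u⁴}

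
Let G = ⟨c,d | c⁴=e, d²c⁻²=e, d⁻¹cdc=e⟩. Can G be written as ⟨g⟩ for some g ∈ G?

Every cyclic group is abelian. But c·d = cd while d·c = cd⁻¹, so c·d ≠ d·c and G is not abelian. Hence G is not cyclic.

Answer: No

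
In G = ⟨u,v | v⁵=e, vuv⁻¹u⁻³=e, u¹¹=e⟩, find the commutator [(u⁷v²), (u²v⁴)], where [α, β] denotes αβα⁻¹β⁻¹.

[(u⁷v²), (u²v⁴)] = (u⁷v²)·(u²v⁴)·(u⁷v²)⁻¹·(u²v⁴)⁻¹.
  (u⁷v²) · (u²v⁴) = u³v
  (u³v) · (u⁹v³) = u⁸v⁴
  (u⁸v⁴) · (u⁵v) = u⁶

Answer: u⁶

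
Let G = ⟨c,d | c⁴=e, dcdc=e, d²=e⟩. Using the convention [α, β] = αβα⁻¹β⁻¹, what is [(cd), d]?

[(cd), d] = (cd)·d·(cd)⁻¹·d⁻¹.
  (cd) · d = c
  c · (cd) = c²d
  (c²d) · d = c²

Answer: c²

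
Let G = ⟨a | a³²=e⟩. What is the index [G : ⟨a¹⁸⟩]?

First find ord(a¹⁸) by computing successive powers:
  (a¹⁸)¹ = a¹⁸, (a¹⁸)² = a⁴, (a¹⁸)³ = a²², (a¹⁸)⁴ = a⁸, (a¹⁸)⁵ = a²⁶, (a¹⁸)⁶ = a¹², (a¹⁸)⁷ = a³⁰, (a¹⁸)⁸ = a¹⁶, (a¹⁸)⁹ = a², (a¹⁸)¹⁰ = a²⁰, (a¹⁸)¹¹ = a⁶, (a¹⁸)¹² = a²⁴, (a¹⁸)¹³ = a¹⁰, (a¹⁸)¹⁴ = a²⁸, (a¹⁸)¹⁵ = a¹⁴, (a¹⁸)¹⁶ = e.
So |⟨a¹⁸⟩| = ord(a¹⁸) = 16. With |G| = 32, by Lagrange [G : ⟨a¹⁸⟩] = 32/16 = 2.

Answer: 2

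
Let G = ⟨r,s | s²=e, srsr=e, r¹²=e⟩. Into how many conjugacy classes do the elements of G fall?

The conjugacy classes (representative and size) are:
  [e] (size 1), [r¹¹] (size 2), [r²] (size 2), [r⁹] (size 2), [r⁴] (size 2), [r⁵] (size 2), [r⁶] (size 1), [s] (size 6), [rs] (size 6).
Class equation: 1 + 2 + 2 + 2 + 2 + 2 + 1 + 6 + 6 = 24 = |G|. So G has 9 conjugacy classes.

Answer: 9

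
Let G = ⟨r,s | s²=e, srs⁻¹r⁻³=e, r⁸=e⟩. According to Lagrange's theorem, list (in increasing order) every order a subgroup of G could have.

|G| = 16 = 2⁴. By Lagrange's theorem the order of any subgroup divides 16; the divisors of 16 are 1, 2, 4, 8, 16.

Answer: 1, 2, 4, 8, 16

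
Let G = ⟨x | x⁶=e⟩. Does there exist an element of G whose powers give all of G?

|G| = 6. The element x has order 6 (its powers give 6 distinct elements), so ⟨x⟩ = G and G is cyclic.

Answer: Yes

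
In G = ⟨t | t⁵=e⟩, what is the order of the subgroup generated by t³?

|⟨t³⟩| equals the order of t³. Compute successive powers until reaching e:
  (t³)¹ = t³, (t³)² = t, (t³)³ = t⁴, (t³)⁴ = t², (t³)⁵ = e.
The smallest positive k with (t³)ᵏ = e is 5, so |⟨t³⟩| = 5.

Answer: 5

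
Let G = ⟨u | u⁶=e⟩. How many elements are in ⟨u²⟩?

|⟨u²⟩| equals the order of u². Compute successive powers until reaching e:
  (u²)¹ = u², (u²)² = u⁴, (u²)³ = e.
The smallest positive k with (u²)ᵏ = e is 3, so |⟨u²⟩| = 3.

Answer: 3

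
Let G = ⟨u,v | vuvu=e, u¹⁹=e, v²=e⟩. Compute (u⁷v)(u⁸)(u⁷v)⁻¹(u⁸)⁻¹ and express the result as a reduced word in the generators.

[(u⁷v), (u⁸)] = (u⁷v)·(u⁸)·(u⁷v)⁻¹·(u⁸)⁻¹.
  (u⁷v) · (u⁸) = u¹⁸v
  (u¹⁸v) · (u⁷v) = u¹¹
  (u¹¹) · (u¹¹) = u³

Answer: u³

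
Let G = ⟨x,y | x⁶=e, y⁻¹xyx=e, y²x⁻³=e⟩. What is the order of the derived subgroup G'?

G' = [G, G] is generated by all commutators. The generator-pair commutators are: [x, y] = x².
The subgroup they normally generate is {e, x², x⁴}, of order 3.
Check: |G/G'| = 12/3 = 4 is the order of the abelianisation.

Answer: 3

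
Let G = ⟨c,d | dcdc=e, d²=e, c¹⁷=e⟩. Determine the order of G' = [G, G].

G' = [G, G] is generated by all commutators. The generator-pair commutators are: [c, d] = c².
The subgroup they normally generate is {e, c, c², c³, c⁴, c⁵, c⁶, c⁷, c⁸, c⁹, c¹⁰, c¹¹, c¹², c¹³, c¹⁴, c¹⁵, c¹⁶}, of order 17.
Check: |G/G'| = 34/17 = 2 is the order of the abelianisation.

Answer: 17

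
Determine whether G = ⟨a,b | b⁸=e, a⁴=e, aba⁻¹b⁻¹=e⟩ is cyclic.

|G| = 32, but the maximum element order in G is 8 < 32. No single element generates all of G, so G is not cyclic.

Answer: No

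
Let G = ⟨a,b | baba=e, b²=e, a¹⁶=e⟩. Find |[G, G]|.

G' = [G, G] is generated by all commutators. The generator-pair commutators are: [a, b] = a².
The subgroup they normally generate is {e, a², a⁴, a⁶, a⁸, a¹⁰, a¹², a¹⁴}, of order 8.
Check: |G/G'| = 32/8 = 4 is the order of the abelianisation.

Answer: 8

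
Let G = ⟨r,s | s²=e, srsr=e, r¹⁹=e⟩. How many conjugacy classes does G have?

The conjugacy classes (representative and size) are:
  [e] (size 1), [r¹⁸] (size 2), [r²] (size 2), [r¹⁶] (size 2), [r⁴] (size 2), [r¹⁴] (size 2), [r¹³] (size 2), [r¹²] (size 2), [r⁸] (size 2), [r⁹] (size 2), [s] (size 19).
Class equation: 1 + 2 + 2 + 2 + 2 + 2 + 2 + 2 + 2 + 2 + 19 = 38 = |G|. So G has 11 conjugacy classes.

Answer: 11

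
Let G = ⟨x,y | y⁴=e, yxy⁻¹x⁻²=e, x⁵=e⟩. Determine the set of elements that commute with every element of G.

An element z ∈ Z(G) iff z commutes with every generator.
For example e is central: e·x = x = x·e; e·y = y = y·e.
Whereas x ∉ Z(G) since x·y = xy ≠ x²y = y·x.
Checking each of the 20 elements this way gives Z(G) = {e}, of order 1.

Answer: {e}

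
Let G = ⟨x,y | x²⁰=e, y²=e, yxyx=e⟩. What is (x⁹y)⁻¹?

The order of (x⁹y) is 2 (smallest k with (x⁹y)ᵏ = e), so (x⁹y)⁻¹ = (x⁹y)¹ = x⁹y.
Check: (x⁹y) · (x⁹y) → (x⁹y) · x⁹ = y;   y · y = e, giving e as required.

Answer: x⁹y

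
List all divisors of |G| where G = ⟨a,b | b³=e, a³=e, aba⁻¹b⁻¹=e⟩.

|G| = 9 = 3². By Lagrange's theorem the order of any subgroup divides 9; the divisors of 9 are 1, 3, 9.

Answer: 1, 3, 9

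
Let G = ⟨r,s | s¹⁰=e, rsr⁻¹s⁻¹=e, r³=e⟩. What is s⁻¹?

The order of s is 10 (smallest k with sᵏ = e), so s⁻¹ = s⁹ = s⁹.
Check: s · (s⁹) → s · s⁹ = e, giving e as required.

Answer: s⁹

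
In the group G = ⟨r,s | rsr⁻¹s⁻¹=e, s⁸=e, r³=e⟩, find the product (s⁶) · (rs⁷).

Compute (s⁶) · (rs⁷) by multiplying left to right and reducing via the relations at each step:
  (s⁶) · r = rs⁶
  (rs⁶) · s⁷ = rs⁵

Answer: rs⁵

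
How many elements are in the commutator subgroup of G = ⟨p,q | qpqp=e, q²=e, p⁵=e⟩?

G' = [G, G] is generated by all commutators. The generator-pair commutators are: [p, q] = p².
The subgroup they normally generate is {e, p, p², p³, p⁴}, of order 5.
Check: |G/G'| = 10/5 = 2 is the order of the abelianisation.

Answer: 5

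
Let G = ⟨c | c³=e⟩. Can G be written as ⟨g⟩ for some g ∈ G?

|G| = 3. The element c has order 3 (its powers give 3 distinct elements), so ⟨c⟩ = G and G is cyclic.

Answer: Yes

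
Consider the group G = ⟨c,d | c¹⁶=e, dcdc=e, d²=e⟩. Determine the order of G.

Enumerate words in the generators, reducing via the relations: the distinct elements are
  {c, d, e, cd, c², c³, c⁴, c⁵, c⁶, c⁷, c⁸, c⁹, c²d, c³d, c¹², c¹³, c¹¹, c¹⁰, c¹⁴, c¹⁵, c⁴d, c⁵d, c⁶d, c⁷d, c⁸d, c⁹d, c¹²d, c¹³d, c¹¹d, c¹⁰d, c¹⁴d, c¹⁵d}.
No further products give new elements, so |G| = 32.

Answer: 32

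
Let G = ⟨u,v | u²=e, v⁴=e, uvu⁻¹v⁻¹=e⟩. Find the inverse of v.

The order of v is 4 (smallest k with vᵏ = e), so v⁻¹ = v³ = v³.
Check: v · (v³) → v · v³ = e, giving e as required.

Answer: v³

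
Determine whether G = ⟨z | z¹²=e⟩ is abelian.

G has a single generator, so G is cyclic and hence abelian.

Answer: Yes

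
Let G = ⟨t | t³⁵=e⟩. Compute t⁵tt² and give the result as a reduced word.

Multiply left to right, reducing at each step:
  (t⁵) · t = t⁶
  (t⁶) · t² = t⁸

Answer: t⁸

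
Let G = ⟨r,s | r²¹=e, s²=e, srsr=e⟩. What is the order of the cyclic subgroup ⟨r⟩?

|⟨r⟩| equals the order of r. Compute successive powers until reaching e:
  r¹ = r, r² = r², r³ = r³, r⁴ = r⁴, r⁵ = r⁵, r⁶ = r⁶, r⁷ = r⁷, r⁸ = r⁸, r⁹ = r⁹, r¹⁰ = r¹⁰, r¹¹ = r¹¹, r¹² = r¹², r¹³ = r¹³, r¹⁴ = r¹⁴, r¹⁵ = r¹⁵, r¹⁶ = r¹⁶, r¹⁷ = r¹⁷, r¹⁸ = r¹⁸, r¹⁹ = r¹⁹, r²⁰ = r²⁰, r²¹ = e.
The smallest positive k with rᵏ = e is 21, so |⟨r⟩| = 21.

Answer: 21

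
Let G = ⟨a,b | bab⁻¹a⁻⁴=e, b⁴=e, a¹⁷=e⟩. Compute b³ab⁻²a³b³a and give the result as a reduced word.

Multiply left to right, reducing at each step:
  (b³) · a = a¹³b³
  (a¹³b³) · b⁻² = a¹³b
  (a¹³b) · a³ = a⁸b
  (a⁸b) · b³ = a⁸
  (a⁸) · a = a⁹

Answer: a⁹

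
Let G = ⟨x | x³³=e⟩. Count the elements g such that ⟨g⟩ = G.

G is cyclic of order 33. An element generates G iff its order is 33, and a cyclic group of order 33 has exactly φ(33) = 20 such elements.

Answer: 20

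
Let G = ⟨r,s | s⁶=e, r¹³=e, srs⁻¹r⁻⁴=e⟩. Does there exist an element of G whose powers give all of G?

Every cyclic group is abelian. But r·s = rs while s·r = r⁴s, so r·s ≠ s·r and G is not abelian. Hence G is not cyclic.

Answer: No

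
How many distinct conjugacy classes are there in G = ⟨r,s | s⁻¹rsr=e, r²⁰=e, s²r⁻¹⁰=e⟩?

The conjugacy classes (representative and size) are:
  [e] (size 1), [r] (size 2), [r²] (size 2), [r³] (size 2), [r⁴] (size 2), [r⁵] (size 2), [r¹⁴] (size 2), [r⁷] (size 2), [r⁸] (size 2), [r¹¹] (size 2), [r¹⁰] (size 1), [r²s⁻¹] (size 10), [r⁹s] (size 10).
Class equation: 1 + 2 + 2 + 2 + 2 + 2 + 2 + 2 + 2 + 2 + 1 + 10 + 10 = 40 = |G|. So G has 13 conjugacy classes.

Answer: 13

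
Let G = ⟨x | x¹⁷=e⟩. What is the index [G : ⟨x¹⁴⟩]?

First find ord(x¹⁴) by computing successive powers:
  (x¹⁴)¹ = x¹⁴, (x¹⁴)² = x¹¹, (x¹⁴)³ = x⁸, (x¹⁴)⁴ = x⁵, (x¹⁴)⁵ = x², (x¹⁴)⁶ = x¹⁶, (x¹⁴)⁷ = x¹³, (x¹⁴)⁸ = x¹⁰, (x¹⁴)⁹ = x⁷, (x¹⁴)¹⁰ = x⁴, (x¹⁴)¹¹ = x, (x¹⁴)¹² = x¹⁵, (x¹⁴)¹³ = x¹², (x¹⁴)¹⁴ = x⁹, (x¹⁴)¹⁵ = x⁶, (x¹⁴)¹⁶ = x³, (x¹⁴)¹⁷ = e.
So |⟨x¹⁴⟩| = ord(x¹⁴) = 17. With |G| = 17, by Lagrange [G : ⟨x¹⁴⟩] = 17/17 = 1.

Answer: 1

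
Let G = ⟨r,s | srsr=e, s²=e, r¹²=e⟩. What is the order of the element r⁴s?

Compute successive powers until reaching e:
  (r⁴s)¹ = r⁴s, (r⁴s)² = e.
The smallest positive k with (r⁴s)ᵏ = e is 2.

Answer: 2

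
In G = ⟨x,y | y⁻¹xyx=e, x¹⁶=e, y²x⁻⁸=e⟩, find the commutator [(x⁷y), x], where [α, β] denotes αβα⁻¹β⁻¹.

[(x⁷y), x] = (x⁷y)·x·(x⁷y)⁻¹·x⁻¹.
  (x⁷y) · x = x⁶y
  (x⁶y) · (x⁷y⁻¹) = x¹⁵
  (x¹⁵) · (x¹⁵) = x¹⁴

Answer: x¹⁴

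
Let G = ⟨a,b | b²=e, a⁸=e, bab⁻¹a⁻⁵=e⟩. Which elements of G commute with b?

⟨b⟩ ⊆ C_G(b) since powers of b commute with b; so |C_G(b)| ≥ |⟨b⟩| = 2.
By orbit–stabilizer, |C_G(b)| = |G| / |conj. class of b| = 16 / 2 = 8.
The 8 elements commuting with b are {e, a², a⁴, a⁶, b, a⁶b, a²b, a⁴b}.

Answer: {e, a², a⁴, a⁶, b, a⁶b, a²b, a⁴b}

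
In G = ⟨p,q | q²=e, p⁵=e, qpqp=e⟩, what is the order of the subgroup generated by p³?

|⟨p³⟩| equals the order of p³. Compute successive powers until reaching e:
  (p³)¹ = p³, (p³)² = p, (p³)³ = p⁴, (p³)⁴ = p², (p³)⁵ = e.
The smallest positive k with (p³)ᵏ = e is 5, so |⟨p³⟩| = 5.

Answer: 5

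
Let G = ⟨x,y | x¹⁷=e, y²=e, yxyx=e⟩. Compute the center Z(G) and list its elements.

An element z ∈ Z(G) iff z commutes with every generator.
For example e is central: e·x = x = x·e; e·y = y = y·e.
Whereas x ∉ Z(G) since x·y = xy ≠ x¹⁶y = y·x.
Checking each of the 34 elements this way gives Z(G) = {e}, of order 1.

Answer: {e}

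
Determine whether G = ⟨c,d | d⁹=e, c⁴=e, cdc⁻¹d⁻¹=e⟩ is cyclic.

|G| = 36. The element cd has order 36 (its powers give 36 distinct elements), so ⟨cd⟩ = G and G is cyclic.

Answer: Yes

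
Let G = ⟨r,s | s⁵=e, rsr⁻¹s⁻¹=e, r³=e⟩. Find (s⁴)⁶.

Compute successive powers of (s⁴), reducing at each step:
  (s⁴)²: (s⁴) · s⁴ = s³
  (s⁴)³: (s³) · s⁴ = s²
  (s⁴)⁴: (s²) · s⁴ = s
  (s⁴)⁵: s · s⁴ = e
  (s⁴)⁶: e · s⁴ = s⁴

Answer: s⁴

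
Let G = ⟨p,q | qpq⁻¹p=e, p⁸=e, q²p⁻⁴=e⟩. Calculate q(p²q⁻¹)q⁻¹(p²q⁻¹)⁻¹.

[q, (p²q⁻¹)] = q·(p²q⁻¹)·q⁻¹·(p²q⁻¹)⁻¹.
  q · (p²q⁻¹) = p⁶
  (p⁶) · (q⁻¹) = p²q
  (p²q) · (p²q) = p⁴

Answer: p⁴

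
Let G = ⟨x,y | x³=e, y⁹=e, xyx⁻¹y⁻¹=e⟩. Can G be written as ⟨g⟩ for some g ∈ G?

|G| = 27, but the maximum element order in G is 9 < 27. No single element generates all of G, so G is not cyclic.

Answer: No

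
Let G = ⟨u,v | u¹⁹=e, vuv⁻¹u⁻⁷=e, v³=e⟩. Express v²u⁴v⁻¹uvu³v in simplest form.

Multiply left to right, reducing at each step:
  (v²) · u⁴ = u⁶v²
  (u⁶v²) · v⁻¹ = u⁶v
  (u⁶v) · u = u¹³v
  (u¹³v) · v = u¹³v²
  (u¹³v²) · u³ = u⁸v²
  (u⁸v²) · v = u⁸

Answer: u⁸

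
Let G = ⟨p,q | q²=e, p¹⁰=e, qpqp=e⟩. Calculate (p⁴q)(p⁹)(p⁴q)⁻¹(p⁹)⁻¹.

[(p⁴q), (p⁹)] = (p⁴q)·(p⁹)·(p⁴q)⁻¹·(p⁹)⁻¹.
  (p⁴q) · (p⁹) = p⁵q
  (p⁵q) · (p⁴q) = p
  p · p = p²

Answer: p²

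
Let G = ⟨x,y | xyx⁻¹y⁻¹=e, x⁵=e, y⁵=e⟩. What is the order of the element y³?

Compute successive powers until reaching e:
  (y³)¹ = y³, (y³)² = y, (y³)³ = y⁴, (y³)⁴ = y², (y³)⁵ = e.
The smallest positive k with (y³)ᵏ = e is 5.

Answer: 5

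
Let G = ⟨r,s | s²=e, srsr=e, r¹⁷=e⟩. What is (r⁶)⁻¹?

The order of (r⁶) is 17 (smallest k with (r⁶)ᵏ = e), so (r⁶)⁻¹ = (r⁶)¹⁶ = r¹¹.
Check: (r⁶) · (r¹¹) → (r⁶) · r¹¹ = e, giving e as required.

Answer: r¹¹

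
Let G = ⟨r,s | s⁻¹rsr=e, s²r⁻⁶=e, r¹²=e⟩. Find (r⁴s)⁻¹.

The order of (r⁴s) is 4 (smallest k with (r⁴s)ᵏ = e), so (r⁴s)⁻¹ = (r⁴s)³ = r⁴s⁻¹.
Check: (r⁴s) · (r⁴s⁻¹) → (r⁴s) · r⁴ = s;   s · s⁻¹ = e, giving e as required.

Answer: r⁴s⁻¹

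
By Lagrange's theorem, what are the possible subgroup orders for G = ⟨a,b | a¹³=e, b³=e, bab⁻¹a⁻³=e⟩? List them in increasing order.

|G| = 39 = 3 · 13. By Lagrange's theorem the order of any subgroup divides 39; the divisors of 39 are 1, 3, 13, 39.

Answer: 1, 3, 13, 39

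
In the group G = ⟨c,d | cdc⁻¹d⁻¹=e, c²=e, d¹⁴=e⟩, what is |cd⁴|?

Compute successive powers until reaching e:
  (cd⁴)¹ = cd⁴, (cd⁴)² = d⁸, (cd⁴)³ = cd¹², (cd⁴)⁴ = d², (cd⁴)⁵ = cd⁶, (cd⁴)⁶ = d¹⁰, (cd⁴)⁷ = c, (cd⁴)⁸ = d⁴, (cd⁴)⁹ = cd⁸, (cd⁴)¹⁰ = d¹², (cd⁴)¹¹ = cd², (cd⁴)¹² = d⁶, (cd⁴)¹³ = cd¹⁰, (cd⁴)¹⁴ = e.
The smallest positive k with (cd⁴)ᵏ = e is 14.

Answer: 14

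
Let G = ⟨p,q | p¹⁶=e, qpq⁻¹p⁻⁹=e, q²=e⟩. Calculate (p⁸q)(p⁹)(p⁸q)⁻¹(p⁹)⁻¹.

[(p⁸q), (p⁹)] = (p⁸q)·(p⁹)·(p⁸q)⁻¹·(p⁹)⁻¹.
  (p⁸q) · (p⁹) = p⁹q
  (p⁹q) · (p⁸q) = p
  p · (p⁷) = p⁸

Answer: p⁸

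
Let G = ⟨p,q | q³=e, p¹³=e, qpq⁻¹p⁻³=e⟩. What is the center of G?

An element z ∈ Z(G) iff z commutes with every generator.
For example e is central: e·p = p = p·e; e·q = q = q·e.
Whereas p ∉ Z(G) since p·q = pq ≠ p³q = q·p.
Checking each of the 39 elements this way gives Z(G) = {e}, of order 1.

Answer: {e}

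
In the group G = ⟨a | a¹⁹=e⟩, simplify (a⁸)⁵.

Compute successive powers of (a⁸), reducing at each step:
  (a⁸)²: (a⁸) · a⁸ = a¹⁶
  (a⁸)³: (a¹⁶) · a⁸ = a⁵
  (a⁸)⁴: (a⁵) · a⁸ = a¹³
  (a⁸)⁵: (a¹³) · a⁸ = a²

Answer: a²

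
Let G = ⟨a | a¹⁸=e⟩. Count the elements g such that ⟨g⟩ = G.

G is cyclic of order 18. An element generates G iff its order is 18, and a cyclic group of order 18 has exactly φ(18) = 6 such elements.

Answer: 6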